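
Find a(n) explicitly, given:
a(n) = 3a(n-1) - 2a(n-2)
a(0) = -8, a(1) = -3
Characteristic equation: x² - 3x + 2 = 0, which factors as (x - (1))(x - (2)) = 0.
Roots r₁ = 1, r₂ = 2 (distinct).
General solution: a(n) = A·(1)^n + B·(2)^n.
From a(0) = -8: A + B = -8.
From a(1) = -3: A + 2B = -3.
Solving: A = -13, B = 5.
So a(n) = 5 \cdot 2^{n} - 13.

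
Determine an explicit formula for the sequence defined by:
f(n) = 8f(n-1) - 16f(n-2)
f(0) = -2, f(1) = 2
Characteristic equation: x² - 8x + 16 = 0, which is (x - (4))².
Repeated root r = 4.
General solution: f(n) = (A + Bn)·(4)^n.
From f(0) = -2: A = -2.
From f(1) = 2: (A + B)·(4) = 2 ⇒ B = \frac{5}{2}.
So f(n) = \left(\frac{5 n}{2} - 2\right) \cdot (4)^n.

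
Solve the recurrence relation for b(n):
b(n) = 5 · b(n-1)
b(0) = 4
Pure geometric recurrence with ratio 5.
By induction b(n) = b(0) · (5)^n = 4 \cdot 5^{n}.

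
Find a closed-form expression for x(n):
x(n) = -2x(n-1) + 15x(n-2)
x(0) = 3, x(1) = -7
Characteristic equation: x² + 2x - 15 = 0, which factors as (x - (-5))(x - (3)) = 0.
Roots r₁ = -5, r₂ = 3 (distinct).
General solution: x(n) = A·(-5)^n + B·(3)^n.
From x(0) = 3: A + B = 3.
From x(1) = -7: -5A + 3B = -7.
Solving: A = 2, B = 1.
So x(n) = 2 \left(-5\right)^{n} + 3^{n}.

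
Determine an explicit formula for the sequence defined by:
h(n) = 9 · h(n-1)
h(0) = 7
Pure geometric recurrence with ratio 9.
By induction h(n) = h(0) · (9)^n = 7 \cdot 9^{n}.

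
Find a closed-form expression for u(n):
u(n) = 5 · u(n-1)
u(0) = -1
Pure geometric recurrence with ratio 5.
By induction u(n) = u(0) · (5)^n = - 5^{n}.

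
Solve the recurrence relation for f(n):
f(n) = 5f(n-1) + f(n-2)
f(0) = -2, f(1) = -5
Characteristic equation: x² - 5x - 1 = 0.
Discriminant Δ = (5)² + 4·(1) = 29.
Roots r₁,₂ = (5 ± √29)/2, so r₁ = \frac{5}{2} + \frac{\sqrt{29}}{2}, r₂ = \frac{5}{2} - \frac{\sqrt{29}}{2}.
General solution: f(n) = A·r₁^n + B·r₂^n.
From the initial conditions, A + B = -2 and r₁A + r₂B = -5.
Since r₁ - r₂ = √29: A = (-5 - (-2)r₂)/√29 = -1, and B = -2 - A = -1.
So f(n) = \left(-1\right)\left(\frac{5}{2} + \frac{\sqrt{29}}{2}\right)^n + \left(-1\right)\left(\frac{5}{2} - \frac{\sqrt{29}}{2}\right)^n.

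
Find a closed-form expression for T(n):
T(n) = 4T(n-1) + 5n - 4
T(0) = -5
First-order linear with linear forcing.
Homogeneous solution: T_h(n) = A·(4)^n.
Try particular T_p(n) = pn + q. Substituting:
  pn + q = 4(p(n-1) + q) + 5n - 4.
Matching the n-coefficient: p = 4p + 5 ⇒ p = - \frac{5}{3}.
Matching constants: q = -4p + 4q - 4 ⇒ q = - \frac{8}{9}.
General: T(n) = A·(4)^n - \frac{5 n}{3} - \frac{8}{9}.
Apply T(0) = -5: A - \frac{8}{9} = -5 ⇒ A = - \frac{37}{9}.
So T(n) = - \frac{37 \cdot 4^{n}}{9} - \frac{5 n}{3} - \frac{8}{9}.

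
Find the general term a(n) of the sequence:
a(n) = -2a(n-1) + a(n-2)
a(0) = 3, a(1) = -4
Characteristic equation: x² + 2x - 1 = 0.
Discriminant Δ = (-2)² + 4·(1) = 8.
Roots r₁,₂ = (-2 ± √8)/2, so r₁ = -1 + \sqrt{2}, r₂ = - \sqrt{2} - 1.
General solution: a(n) = A·r₁^n + B·r₂^n.
From the initial conditions, A + B = 3 and r₁A + r₂B = -4.
Since r₁ - r₂ = √8: A = (-4 - (3)r₂)/√8 = \frac{3}{2} - \frac{\sqrt{2}}{4}, and B = 3 - A = \frac{\sqrt{2}}{4} + \frac{3}{2}.
So a(n) = \left(\frac{3}{2} - \frac{\sqrt{2}}{4}\right)\left(-1 + \sqrt{2}\right)^n + \left(\frac{\sqrt{2}}{4} + \frac{3}{2}\right)\left(- \sqrt{2} - 1\right)^n.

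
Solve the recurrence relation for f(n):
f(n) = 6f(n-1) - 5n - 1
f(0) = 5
First-order linear with linear forcing.
Homogeneous solution: f_h(n) = A·(6)^n.
Try particular f_p(n) = pn + q. Substituting:
  pn + q = 6(p(n-1) + q) - 5n - 1.
Matching the n-coefficient: p = 6p - 5 ⇒ p = 1.
Matching constants: q = -6p + 6q - 1 ⇒ q = \frac{7}{5}.
General: f(n) = A·(6)^n + n + \frac{7}{5}.
Apply f(0) = 5: A + \frac{7}{5} = 5 ⇒ A = \frac{18}{5}.
So f(n) = \frac{18 \cdot 6^{n}}{5} + n + \frac{7}{5}.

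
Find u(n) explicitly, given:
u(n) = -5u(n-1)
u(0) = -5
This is a homogeneous first-order recurrence with ratio -5.
By induction u(n) = u(0) · (-5)^n = - 5 \left(-5\right)^{n}.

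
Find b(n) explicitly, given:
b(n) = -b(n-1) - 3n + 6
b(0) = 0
First-order linear with linear forcing.
Homogeneous solution: b_h(n) = A·(-1)^n.
Try particular b_p(n) = pn + q. Substituting:
  pn + q = -(p(n-1) + q) - 3n + 6.
Matching the n-coefficient: p = -p - 3 ⇒ p = - \frac{3}{2}.
Matching constants: q = p - q + 6 ⇒ q = \frac{9}{4}.
General: b(n) = A·(-1)^n - \frac{3 n}{2} + \frac{9}{4}.
Apply b(0) = 0: A + \frac{9}{4} = 0 ⇒ A = - \frac{9}{4}.
So b(n) = - \frac{9 \left(-1\right)^{n}}{4} - \frac{3 n}{2} + \frac{9}{4}.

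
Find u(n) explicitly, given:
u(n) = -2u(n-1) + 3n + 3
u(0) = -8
First-order linear with linear forcing.
Homogeneous solution: u_h(n) = A·(-2)^n.
Try particular u_p(n) = pn + q. Substituting:
  pn + q = -2(p(n-1) + q) + 3n + 3.
Matching the n-coefficient: p = -2p + 3 ⇒ p = 1.
Matching constants: q = 2p - 2q + 3 ⇒ q = \frac{5}{3}.
General: u(n) = A·(-2)^n + n + \frac{5}{3}.
Apply u(0) = -8: A + \frac{5}{3} = -8 ⇒ A = - \frac{29}{3}.
So u(n) = - \frac{29 \left(-2\right)^{n}}{3} + n + \frac{5}{3}.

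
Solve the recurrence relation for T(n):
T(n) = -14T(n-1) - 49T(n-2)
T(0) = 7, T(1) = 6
Characteristic equation: x² + 14x + 49 = 0, which is (x - (-7))².
Repeated root r = -7.
General solution: T(n) = (A + Bn)·(-7)^n.
From T(0) = 7: A = 7.
From T(1) = 6: (A + B)·(-7) = 6 ⇒ B = - \frac{55}{7}.
So T(n) = \left(7 - \frac{55 n}{7}\right) \cdot (-7)^n.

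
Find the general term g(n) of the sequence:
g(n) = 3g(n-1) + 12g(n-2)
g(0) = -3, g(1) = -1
Characteristic equation: x² - 3x - 12 = 0.
Discriminant Δ = (3)² + 4·(12) = 57.
Roots r₁,₂ = (3 ± √57)/2, so r₁ = \frac{3}{2} + \frac{\sqrt{57}}{2}, r₂ = \frac{3}{2} - \frac{\sqrt{57}}{2}.
General solution: g(n) = A·r₁^n + B·r₂^n.
From the initial conditions, A + B = -3 and r₁A + r₂B = -1.
Since r₁ - r₂ = √57: A = (-1 - (-3)r₂)/√57 = - \frac{3}{2} + \frac{7 \sqrt{57}}{114}, and B = -3 - A = - \frac{3}{2} - \frac{7 \sqrt{57}}{114}.
So g(n) = \left(- \frac{3}{2} + \frac{7 \sqrt{57}}{114}\right)\left(\frac{3}{2} + \frac{\sqrt{57}}{2}\right)^n + \left(- \frac{3}{2} - \frac{7 \sqrt{57}}{114}\right)\left(\frac{3}{2} - \frac{\sqrt{57}}{2}\right)^n.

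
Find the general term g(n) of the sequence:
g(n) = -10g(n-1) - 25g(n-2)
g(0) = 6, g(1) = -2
Characteristic equation: x² + 10x + 25 = 0, which is (x - (-5))².
Repeated root r = -5.
General solution: g(n) = (A + Bn)·(-5)^n.
From g(0) = 6: A = 6.
From g(1) = -2: (A + B)·(-5) = -2 ⇒ B = - \frac{28}{5}.
So g(n) = \left(6 - \frac{28 n}{5}\right) \cdot (-5)^n.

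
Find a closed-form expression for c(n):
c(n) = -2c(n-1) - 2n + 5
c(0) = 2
First-order linear with linear forcing.
Homogeneous solution: c_h(n) = A·(-2)^n.
Try particular c_p(n) = pn + q. Substituting:
  pn + q = -2(p(n-1) + q) - 2n + 5.
Matching the n-coefficient: p = -2p - 2 ⇒ p = - \frac{2}{3}.
Matching constants: q = 2p - 2q + 5 ⇒ q = \frac{11}{9}.
General: c(n) = A·(-2)^n - \frac{2 n}{3} + \frac{11}{9}.
Apply c(0) = 2: A + \frac{11}{9} = 2 ⇒ A = \frac{7}{9}.
So c(n) = \frac{7 \left(-2\right)^{n}}{9} - \frac{2 n}{3} + \frac{11}{9}.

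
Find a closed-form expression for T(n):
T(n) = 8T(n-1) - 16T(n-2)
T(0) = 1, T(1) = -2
Characteristic equation: x² - 8x + 16 = 0, which is (x - (4))².
Repeated root r = 4.
General solution: T(n) = (A + Bn)·(4)^n.
From T(0) = 1: A = 1.
From T(1) = -2: (A + B)·(4) = -2 ⇒ B = - \frac{3}{2}.
So T(n) = \left(1 - \frac{3 n}{2}\right) \cdot (4)^n.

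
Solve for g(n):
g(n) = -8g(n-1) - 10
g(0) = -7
First-order linear non-homogeneous.
Homogeneous solution: g_h(n) = A·(-8)^n.
Try constant particular solution g_p = K: K = -8K - 10 ⇒ K = - \frac{10}{9}.
General: g(n) = A·(-8)^n - \frac{10}{9}.
Apply g(0) = -7: A - \frac{10}{9} = -7 ⇒ A = - \frac{53}{9}.
So g(n) = - \frac{53 \left(-8\right)^{n}}{9} - \frac{10}{9}.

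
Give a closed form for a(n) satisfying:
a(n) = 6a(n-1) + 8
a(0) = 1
First-order linear non-homogeneous.
Homogeneous solution: a_h(n) = A·(6)^n.
Try constant particular solution a_p = K: K = 6K + 8 ⇒ K = - \frac{8}{5}.
General: a(n) = A·(6)^n - \frac{8}{5}.
Apply a(0) = 1: A - \frac{8}{5} = 1 ⇒ A = \frac{13}{5}.
So a(n) = \frac{13 \cdot 6^{n}}{5} - \frac{8}{5}.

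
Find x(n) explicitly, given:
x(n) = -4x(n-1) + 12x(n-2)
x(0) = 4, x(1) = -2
Characteristic equation: x² + 4x - 12 = 0, which factors as (x - (-6))(x - (2)) = 0.
Roots r₁ = -6, r₂ = 2 (distinct).
General solution: x(n) = A·(-6)^n + B·(2)^n.
From x(0) = 4: A + B = 4.
From x(1) = -2: -6A + 2B = -2.
Solving: A = \frac{5}{4}, B = \frac{11}{4}.
So x(n) = \frac{5 \left(-6\right)^{n}}{4} + \frac{11 \cdot 2^{n}}{4}.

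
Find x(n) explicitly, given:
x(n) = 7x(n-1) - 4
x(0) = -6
First-order linear non-homogeneous.
Homogeneous solution: x_h(n) = A·(7)^n.
Try constant particular solution x_p = K: K = 7K - 4 ⇒ K = \frac{2}{3}.
General: x(n) = A·(7)^n + \frac{2}{3}.
Apply x(0) = -6: A + \frac{2}{3} = -6 ⇒ A = - \frac{20}{3}.
So x(n) = \frac{2}{3} - \frac{20 \cdot 7^{n}}{3}.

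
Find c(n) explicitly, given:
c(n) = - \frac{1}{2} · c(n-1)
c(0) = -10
Pure geometric recurrence with ratio - \frac{1}{2}.
By induction c(n) = c(0) · (- \frac{1}{2})^n = - 10 \left(- \frac{1}{2}\right)^{n}.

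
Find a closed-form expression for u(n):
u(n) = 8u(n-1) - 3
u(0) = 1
First-order linear non-homogeneous.
Homogeneous solution: u_h(n) = A·(8)^n.
Try constant particular solution u_p = K: K = 8K - 3 ⇒ K = \frac{3}{7}.
General: u(n) = A·(8)^n + \frac{3}{7}.
Apply u(0) = 1: A + \frac{3}{7} = 1 ⇒ A = \frac{4}{7}.
So u(n) = \frac{4 \cdot 8^{n}}{7} + \frac{3}{7}.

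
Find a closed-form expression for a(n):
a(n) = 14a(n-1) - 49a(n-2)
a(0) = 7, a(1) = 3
Characteristic equation: x² - 14x + 49 = 0, which is (x - (7))².
Repeated root r = 7.
General solution: a(n) = (A + Bn)·(7)^n.
From a(0) = 7: A = 7.
From a(1) = 3: (A + B)·(7) = 3 ⇒ B = - \frac{46}{7}.
So a(n) = \left(7 - \frac{46 n}{7}\right) \cdot (7)^n.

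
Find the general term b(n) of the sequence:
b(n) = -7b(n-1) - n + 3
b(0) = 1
First-order linear with linear forcing.
Homogeneous solution: b_h(n) = A·(-7)^n.
Try particular b_p(n) = pn + q. Substituting:
  pn + q = -7(p(n-1) + q) - n + 3.
Matching the n-coefficient: p = -7p - 1 ⇒ p = - \frac{1}{8}.
Matching constants: q = 7p - 7q + 3 ⇒ q = \frac{17}{64}.
General: b(n) = A·(-7)^n - \frac{n}{8} + \frac{17}{64}.
Apply b(0) = 1: A + \frac{17}{64} = 1 ⇒ A = \frac{47}{64}.
So b(n) = \frac{47 \left(-7\right)^{n}}{64} - \frac{n}{8} + \frac{17}{64}.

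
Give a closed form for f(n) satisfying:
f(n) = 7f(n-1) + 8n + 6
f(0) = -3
First-order linear with linear forcing.
Homogeneous solution: f_h(n) = A·(7)^n.
Try particular f_p(n) = pn + q. Substituting:
  pn + q = 7(p(n-1) + q) + 8n + 6.
Matching the n-coefficient: p = 7p + 8 ⇒ p = - \frac{4}{3}.
Matching constants: q = -7p + 7q + 6 ⇒ q = - \frac{23}{9}.
General: f(n) = A·(7)^n - \frac{4 n}{3} - \frac{23}{9}.
Apply f(0) = -3: A - \frac{23}{9} = -3 ⇒ A = - \frac{4}{9}.
So f(n) = - \frac{4 \cdot 7^{n}}{9} - \frac{4 n}{3} - \frac{23}{9}.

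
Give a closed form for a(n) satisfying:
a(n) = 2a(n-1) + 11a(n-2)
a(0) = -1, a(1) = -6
Characteristic equation: x² - 2x - 11 = 0.
Discriminant Δ = (2)² + 4·(11) = 48.
Roots r₁,₂ = (2 ± √48)/2, so r₁ = 1 + 2 \sqrt{3}, r₂ = 1 - 2 \sqrt{3}.
General solution: a(n) = A·r₁^n + B·r₂^n.
From the initial conditions, A + B = -1 and r₁A + r₂B = -6.
Since r₁ - r₂ = √48: A = (-6 - (-1)r₂)/√48 = - \frac{5 \sqrt{3}}{12} - \frac{1}{2}, and B = -1 - A = - \frac{1}{2} + \frac{5 \sqrt{3}}{12}.
So a(n) = \left(- \frac{5 \sqrt{3}}{12} - \frac{1}{2}\right)\left(1 + 2 \sqrt{3}\right)^n + \left(- \frac{1}{2} + \frac{5 \sqrt{3}}{12}\right)\left(1 - 2 \sqrt{3}\right)^n.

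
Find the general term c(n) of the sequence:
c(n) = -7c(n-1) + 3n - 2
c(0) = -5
First-order linear with linear forcing.
Homogeneous solution: c_h(n) = A·(-7)^n.
Try particular c_p(n) = pn + q. Substituting:
  pn + q = -7(p(n-1) + q) + 3n - 2.
Matching the n-coefficient: p = -7p + 3 ⇒ p = \frac{3}{8}.
Matching constants: q = 7p - 7q - 2 ⇒ q = \frac{5}{64}.
General: c(n) = A·(-7)^n + \frac{3 n}{8} + \frac{5}{64}.
Apply c(0) = -5: A + \frac{5}{64} = -5 ⇒ A = - \frac{325}{64}.
So c(n) = - \frac{325 \left(-7\right)^{n}}{64} + \frac{3 n}{8} + \frac{5}{64}.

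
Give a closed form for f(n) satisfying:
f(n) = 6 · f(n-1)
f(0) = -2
Pure geometric recurrence with ratio 6.
By induction f(n) = f(0) · (6)^n = - 2 \cdot 6^{n}.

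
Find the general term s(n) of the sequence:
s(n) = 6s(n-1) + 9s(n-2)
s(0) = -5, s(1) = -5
Characteristic equation: x² - 6x - 9 = 0.
Discriminant Δ = (6)² + 4·(9) = 72.
Roots r₁,₂ = (6 ± √72)/2, so r₁ = 3 + 3 \sqrt{2}, r₂ = 3 - 3 \sqrt{2}.
General solution: s(n) = A·r₁^n + B·r₂^n.
From the initial conditions, A + B = -5 and r₁A + r₂B = -5.
Since r₁ - r₂ = √72: A = (-5 - (-5)r₂)/√72 = - \frac{5}{2} + \frac{5 \sqrt{2}}{6}, and B = -5 - A = - \frac{5}{2} - \frac{5 \sqrt{2}}{6}.
So s(n) = \left(- \frac{5}{2} + \frac{5 \sqrt{2}}{6}\right)\left(3 + 3 \sqrt{2}\right)^n + \left(- \frac{5}{2} - \frac{5 \sqrt{2}}{6}\right)\left(3 - 3 \sqrt{2}\right)^n.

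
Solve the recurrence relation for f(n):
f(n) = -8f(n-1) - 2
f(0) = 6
First-order linear non-homogeneous.
Homogeneous solution: f_h(n) = A·(-8)^n.
Try constant particular solution f_p = K: K = -8K - 2 ⇒ K = - \frac{2}{9}.
General: f(n) = A·(-8)^n - \frac{2}{9}.
Apply f(0) = 6: A - \frac{2}{9} = 6 ⇒ A = \frac{56}{9}.
So f(n) = \frac{56 \left(-8\right)^{n}}{9} - \frac{2}{9}.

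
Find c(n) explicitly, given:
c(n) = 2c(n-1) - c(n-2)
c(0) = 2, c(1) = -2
Characteristic equation: x² - 2x + 1 = 0, which is (x - (1))².
Repeated root r = 1.
General solution: c(n) = (A + Bn)·(1)^n.
From c(0) = 2: A = 2.
From c(1) = -2: (A + B)·(1) = -2 ⇒ B = -4.
So c(n) = \left(2 - 4 n\right) \cdot (1)^n.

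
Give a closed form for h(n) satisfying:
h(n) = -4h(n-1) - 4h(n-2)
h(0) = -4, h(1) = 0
Characteristic equation: x² + 4x + 4 = 0, which is (x - (-2))².
Repeated root r = -2.
General solution: h(n) = (A + Bn)·(-2)^n.
From h(0) = -4: A = -4.
From h(1) = 0: (A + B)·(-2) = 0 ⇒ B = 4.
So h(n) = \left(4 n - 4\right) \cdot (-2)^n.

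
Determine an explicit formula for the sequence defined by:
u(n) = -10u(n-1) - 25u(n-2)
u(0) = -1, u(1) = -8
Characteristic equation: x² + 10x + 25 = 0, which is (x - (-5))².
Repeated root r = -5.
General solution: u(n) = (A + Bn)·(-5)^n.
From u(0) = -1: A = -1.
From u(1) = -8: (A + B)·(-5) = -8 ⇒ B = \frac{13}{5}.
So u(n) = \left(\frac{13 n}{5} - 1\right) \cdot (-5)^n.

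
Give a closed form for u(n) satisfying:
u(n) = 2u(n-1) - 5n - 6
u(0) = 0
First-order linear with linear forcing.
Homogeneous solution: u_h(n) = A·(2)^n.
Try particular u_p(n) = pn + q. Substituting:
  pn + q = 2(p(n-1) + q) - 5n - 6.
Matching the n-coefficient: p = 2p - 5 ⇒ p = 5.
Matching constants: q = -2p + 2q - 6 ⇒ q = 16.
General: u(n) = A·(2)^n + 5 n + 16.
Apply u(0) = 0: A + 16 = 0 ⇒ A = -16.
So u(n) = - 16 \cdot 2^{n} + 5 n + 16.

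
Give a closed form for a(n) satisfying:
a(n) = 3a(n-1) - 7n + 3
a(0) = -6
First-order linear with linear forcing.
Homogeneous solution: a_h(n) = A·(3)^n.
Try particular a_p(n) = pn + q. Substituting:
  pn + q = 3(p(n-1) + q) - 7n + 3.
Matching the n-coefficient: p = 3p - 7 ⇒ p = \frac{7}{2}.
Matching constants: q = -3p + 3q + 3 ⇒ q = \frac{15}{4}.
General: a(n) = A·(3)^n + \frac{7 n}{2} + \frac{15}{4}.
Apply a(0) = -6: A + \frac{15}{4} = -6 ⇒ A = - \frac{39}{4}.
So a(n) = - \frac{39 \cdot 3^{n}}{4} + \frac{7 n}{2} + \frac{15}{4}.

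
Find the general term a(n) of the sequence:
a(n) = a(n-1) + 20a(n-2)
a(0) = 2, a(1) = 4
Characteristic equation: x² - x - 20 = 0, which factors as (x - (-4))(x - (5)) = 0.
Roots r₁ = -4, r₂ = 5 (distinct).
General solution: a(n) = A·(-4)^n + B·(5)^n.
From a(0) = 2: A + B = 2.
From a(1) = 4: -4A + 5B = 4.
Solving: A = \frac{2}{3}, B = \frac{4}{3}.
So a(n) = \frac{2 \left(-4\right)^{n}}{3} + \frac{4 \cdot 5^{n}}{3}.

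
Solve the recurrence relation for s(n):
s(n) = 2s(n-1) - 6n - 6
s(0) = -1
First-order linear with linear forcing.
Homogeneous solution: s_h(n) = A·(2)^n.
Try particular s_p(n) = pn + q. Substituting:
  pn + q = 2(p(n-1) + q) - 6n - 6.
Matching the n-coefficient: p = 2p - 6 ⇒ p = 6.
Matching constants: q = -2p + 2q - 6 ⇒ q = 18.
General: s(n) = A·(2)^n + 6 n + 18.
Apply s(0) = -1: A + 18 = -1 ⇒ A = -19.
So s(n) = - 19 \cdot 2^{n} + 6 n + 18.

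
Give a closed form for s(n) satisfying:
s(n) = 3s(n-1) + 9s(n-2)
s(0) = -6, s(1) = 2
Characteristic equation: x² - 3x - 9 = 0.
Discriminant Δ = (3)² + 4·(9) = 45.
Roots r₁,₂ = (3 ± √45)/2, so r₁ = \frac{3}{2} + \frac{3 \sqrt{5}}{2}, r₂ = \frac{3}{2} - \frac{3 \sqrt{5}}{2}.
General solution: s(n) = A·r₁^n + B·r₂^n.
From the initial conditions, A + B = -6 and r₁A + r₂B = 2.
Since r₁ - r₂ = √45: A = (2 - (-6)r₂)/√45 = -3 + \frac{11 \sqrt{5}}{15}, and B = -6 - A = -3 - \frac{11 \sqrt{5}}{15}.
So s(n) = \left(-3 + \frac{11 \sqrt{5}}{15}\right)\left(\frac{3}{2} + \frac{3 \sqrt{5}}{2}\right)^n + \left(-3 - \frac{11 \sqrt{5}}{15}\right)\left(\frac{3}{2} - \frac{3 \sqrt{5}}{2}\right)^n.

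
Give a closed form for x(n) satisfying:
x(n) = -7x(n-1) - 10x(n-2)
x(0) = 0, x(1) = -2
Characteristic equation: x² + 7x + 10 = 0, which factors as (x - (-2))(x - (-5)) = 0.
Roots r₁ = -2, r₂ = -5 (distinct).
General solution: x(n) = A·(-2)^n + B·(-5)^n.
From x(0) = 0: A + B = 0.
From x(1) = -2: -2A - 5B = -2.
Solving: A = - \frac{2}{3}, B = \frac{2}{3}.
So x(n) = - \frac{2 \left(-2\right)^{n}}{3} + \frac{2 \left(-5\right)^{n}}{3}.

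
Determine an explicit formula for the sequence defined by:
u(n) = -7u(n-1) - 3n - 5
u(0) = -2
First-order linear with linear forcing.
Homogeneous solution: u_h(n) = A·(-7)^n.
Try particular u_p(n) = pn + q. Substituting:
  pn + q = -7(p(n-1) + q) - 3n - 5.
Matching the n-coefficient: p = -7p - 3 ⇒ p = - \frac{3}{8}.
Matching constants: q = 7p - 7q - 5 ⇒ q = - \frac{61}{64}.
General: u(n) = A·(-7)^n - \frac{3 n}{8} - \frac{61}{64}.
Apply u(0) = -2: A - \frac{61}{64} = -2 ⇒ A = - \frac{67}{64}.
So u(n) = - \frac{67 \left(-7\right)^{n}}{64} - \frac{3 n}{8} - \frac{61}{64}.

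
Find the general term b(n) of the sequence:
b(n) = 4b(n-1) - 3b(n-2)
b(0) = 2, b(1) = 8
Characteristic equation: x² - 4x + 3 = 0, which factors as (x - (3))(x - (1)) = 0.
Roots r₁ = 3, r₂ = 1 (distinct).
General solution: b(n) = A·(3)^n + B·(1)^n.
From b(0) = 2: A + B = 2.
From b(1) = 8: 3A + B = 8.
Solving: A = 3, B = -1.
So b(n) = 3 \cdot 3^{n} - 1.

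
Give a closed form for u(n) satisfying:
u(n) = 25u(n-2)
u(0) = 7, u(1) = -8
Characteristic equation: x² - 25 = 0, which factors as (x - (-5))(x - (5)) = 0.
Roots r₁ = -5, r₂ = 5 (distinct).
General solution: u(n) = A·(-5)^n + B·(5)^n.
From u(0) = 7: A + B = 7.
From u(1) = -8: -5A + 5B = -8.
Solving: A = \frac{43}{10}, B = \frac{27}{10}.
So u(n) = \frac{43 \left(-5\right)^{n}}{10} + \frac{27 \cdot 5^{n}}{10}.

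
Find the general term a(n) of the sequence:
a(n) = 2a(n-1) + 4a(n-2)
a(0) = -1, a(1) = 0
Characteristic equation: x² - 2x - 4 = 0.
Discriminant Δ = (2)² + 4·(4) = 20.
Roots r₁,₂ = (2 ± √20)/2, so r₁ = 1 + \sqrt{5}, r₂ = 1 - \sqrt{5}.
General solution: a(n) = A·r₁^n + B·r₂^n.
From the initial conditions, A + B = -1 and r₁A + r₂B = 0.
Since r₁ - r₂ = √20: A = (0 - (-1)r₂)/√20 = - \frac{1}{2} + \frac{\sqrt{5}}{10}, and B = -1 - A = - \frac{1}{2} - \frac{\sqrt{5}}{10}.
So a(n) = \left(- \frac{1}{2} + \frac{\sqrt{5}}{10}\right)\left(1 + \sqrt{5}\right)^n + \left(- \frac{1}{2} - \frac{\sqrt{5}}{10}\right)\left(1 - \sqrt{5}\right)^n.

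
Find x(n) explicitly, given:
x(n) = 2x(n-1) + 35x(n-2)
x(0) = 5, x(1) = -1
Characteristic equation: x² - 2x - 35 = 0, which factors as (x - (-5))(x - (7)) = 0.
Roots r₁ = -5, r₂ = 7 (distinct).
General solution: x(n) = A·(-5)^n + B·(7)^n.
From x(0) = 5: A + B = 5.
From x(1) = -1: -5A + 7B = -1.
Solving: A = 3, B = 2.
So x(n) = 3 \left(-5\right)^{n} + 2 \cdot 7^{n}.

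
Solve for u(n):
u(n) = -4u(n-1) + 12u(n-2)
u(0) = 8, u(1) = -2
Characteristic equation: x² + 4x - 12 = 0, which factors as (x - (-6))(x - (2)) = 0.
Roots r₁ = -6, r₂ = 2 (distinct).
General solution: u(n) = A·(-6)^n + B·(2)^n.
From u(0) = 8: A + B = 8.
From u(1) = -2: -6A + 2B = -2.
Solving: A = \frac{9}{4}, B = \frac{23}{4}.
So u(n) = \frac{9 \left(-6\right)^{n}}{4} + \frac{23 \cdot 2^{n}}{4}.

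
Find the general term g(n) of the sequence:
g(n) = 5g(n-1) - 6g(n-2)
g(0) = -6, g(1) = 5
Characteristic equation: x² - 5x + 6 = 0, which factors as (x - (2))(x - (3)) = 0.
Roots r₁ = 2, r₂ = 3 (distinct).
General solution: g(n) = A·(2)^n + B·(3)^n.
From g(0) = -6: A + B = -6.
From g(1) = 5: 2A + 3B = 5.
Solving: A = -23, B = 17.
So g(n) = - 23 \cdot 2^{n} + 17 \cdot 3^{n}.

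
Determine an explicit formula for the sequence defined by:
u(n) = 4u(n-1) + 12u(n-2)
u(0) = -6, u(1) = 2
Characteristic equation: x² - 4x - 12 = 0, which factors as (x - (6))(x - (-2)) = 0.
Roots r₁ = 6, r₂ = -2 (distinct).
General solution: u(n) = A·(6)^n + B·(-2)^n.
From u(0) = -6: A + B = -6.
From u(1) = 2: 6A - 2B = 2.
Solving: A = - \frac{5}{4}, B = - \frac{19}{4}.
So u(n) = - \frac{19 \left(-2\right)^{n}}{4} - \frac{5 \cdot 6^{n}}{4}.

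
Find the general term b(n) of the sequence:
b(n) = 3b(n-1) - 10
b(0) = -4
First-order linear non-homogeneous.
Homogeneous solution: b_h(n) = A·(3)^n.
Try constant particular solution b_p = K: K = 3K - 10 ⇒ K = 5.
General: b(n) = A·(3)^n + 5.
Apply b(0) = -4: A + 5 = -4 ⇒ A = -9.
So b(n) = 5 - 9 \cdot 3^{n}.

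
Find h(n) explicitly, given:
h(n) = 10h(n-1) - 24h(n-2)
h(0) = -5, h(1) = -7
Characteristic equation: x² - 10x + 24 = 0, which factors as (x - (6))(x - (4)) = 0.
Roots r₁ = 6, r₂ = 4 (distinct).
General solution: h(n) = A·(6)^n + B·(4)^n.
From h(0) = -5: A + B = -5.
From h(1) = -7: 6A + 4B = -7.
Solving: A = \frac{13}{2}, B = - \frac{23}{2}.
So h(n) = - \frac{23 \cdot 4^{n}}{2} + \frac{13 \cdot 6^{n}}{2}.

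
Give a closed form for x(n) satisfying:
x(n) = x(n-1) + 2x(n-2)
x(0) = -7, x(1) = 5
Characteristic equation: x² - x - 2 = 0, which factors as (x - (2))(x - (-1)) = 0.
Roots r₁ = 2, r₂ = -1 (distinct).
General solution: x(n) = A·(2)^n + B·(-1)^n.
From x(0) = -7: A + B = -7.
From x(1) = 5: 2A - B = 5.
Solving: A = - \frac{2}{3}, B = - \frac{19}{3}.
So x(n) = - \frac{19 \left(-1\right)^{n}}{3} - \frac{2 \cdot 2^{n}}{3}.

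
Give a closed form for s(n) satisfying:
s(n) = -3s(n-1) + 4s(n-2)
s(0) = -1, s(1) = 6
Characteristic equation: x² + 3x - 4 = 0, which factors as (x - (-4))(x - (1)) = 0.
Roots r₁ = -4, r₂ = 1 (distinct).
General solution: s(n) = A·(-4)^n + B·(1)^n.
From s(0) = -1: A + B = -1.
From s(1) = 6: -4A + B = 6.
Solving: A = - \frac{7}{5}, B = \frac{2}{5}.
So s(n) = \frac{2}{5} - \frac{7 \left(-4\right)^{n}}{5}.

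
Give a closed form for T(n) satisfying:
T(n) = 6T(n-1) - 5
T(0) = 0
First-order linear non-homogeneous.
Homogeneous solution: T_h(n) = A·(6)^n.
Try constant particular solution T_p = K: K = 6K - 5 ⇒ K = 1.
General: T(n) = A·(6)^n + 1.
Apply T(0) = 0: A + 1 = 0 ⇒ A = -1.
So T(n) = 1 - 6^{n}.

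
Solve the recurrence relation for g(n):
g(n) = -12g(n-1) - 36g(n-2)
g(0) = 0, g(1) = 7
Characteristic equation: x² + 12x + 36 = 0, which is (x - (-6))².
Repeated root r = -6.
General solution: g(n) = (A + Bn)·(-6)^n.
From g(0) = 0: A = 0.
From g(1) = 7: (A + B)·(-6) = 7 ⇒ B = - \frac{7}{6}.
So g(n) = \left(- \frac{7 n}{6}\right) \cdot (-6)^n.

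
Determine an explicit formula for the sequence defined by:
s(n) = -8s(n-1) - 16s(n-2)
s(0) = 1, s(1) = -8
Characteristic equation: x² + 8x + 16 = 0, which is (x - (-4))².
Repeated root r = -4.
General solution: s(n) = (A + Bn)·(-4)^n.
From s(0) = 1: A = 1.
From s(1) = -8: (A + B)·(-4) = -8 ⇒ B = 1.
So s(n) = \left(n + 1\right) \cdot (-4)^n.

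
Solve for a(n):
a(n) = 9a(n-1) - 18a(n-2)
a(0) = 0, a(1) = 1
Characteristic equation: x² - 9x + 18 = 0, which factors as (x - (6))(x - (3)) = 0.
Roots r₁ = 6, r₂ = 3 (distinct).
General solution: a(n) = A·(6)^n + B·(3)^n.
From a(0) = 0: A + B = 0.
From a(1) = 1: 6A + 3B = 1.
Solving: A = \frac{1}{3}, B = - \frac{1}{3}.
So a(n) = - \frac{3^{n}}{3} + \frac{6^{n}}{3}.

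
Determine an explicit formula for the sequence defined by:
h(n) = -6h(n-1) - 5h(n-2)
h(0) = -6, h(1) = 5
Characteristic equation: x² + 6x + 5 = 0, which factors as (x - (-5))(x - (-1)) = 0.
Roots r₁ = -5, r₂ = -1 (distinct).
General solution: h(n) = A·(-5)^n + B·(-1)^n.
From h(0) = -6: A + B = -6.
From h(1) = 5: -5A - B = 5.
Solving: A = \frac{1}{4}, B = - \frac{25}{4}.
So h(n) = - \frac{25 \left(-1\right)^{n}}{4} + \frac{\left(-5\right)^{n}}{4}.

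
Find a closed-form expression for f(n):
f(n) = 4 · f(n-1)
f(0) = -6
Pure geometric recurrence with ratio 4.
By induction f(n) = f(0) · (4)^n = - 6 \cdot 4^{n}.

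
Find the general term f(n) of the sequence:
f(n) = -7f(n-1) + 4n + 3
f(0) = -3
First-order linear with linear forcing.
Homogeneous solution: f_h(n) = A·(-7)^n.
Try particular f_p(n) = pn + q. Substituting:
  pn + q = -7(p(n-1) + q) + 4n + 3.
Matching the n-coefficient: p = -7p + 4 ⇒ p = \frac{1}{2}.
Matching constants: q = 7p - 7q + 3 ⇒ q = \frac{13}{16}.
General: f(n) = A·(-7)^n + \frac{n}{2} + \frac{13}{16}.
Apply f(0) = -3: A + \frac{13}{16} = -3 ⇒ A = - \frac{61}{16}.
So f(n) = - \frac{61 \left(-7\right)^{n}}{16} + \frac{n}{2} + \frac{13}{16}.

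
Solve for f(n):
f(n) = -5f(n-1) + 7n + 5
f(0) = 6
First-order linear with linear forcing.
Homogeneous solution: f_h(n) = A·(-5)^n.
Try particular f_p(n) = pn + q. Substituting:
  pn + q = -5(p(n-1) + q) + 7n + 5.
Matching the n-coefficient: p = -5p + 7 ⇒ p = \frac{7}{6}.
Matching constants: q = 5p - 5q + 5 ⇒ q = \frac{65}{36}.
General: f(n) = A·(-5)^n + \frac{7 n}{6} + \frac{65}{36}.
Apply f(0) = 6: A + \frac{65}{36} = 6 ⇒ A = \frac{151}{36}.
So f(n) = \frac{151 \left(-5\right)^{n}}{36} + \frac{7 n}{6} + \frac{65}{36}.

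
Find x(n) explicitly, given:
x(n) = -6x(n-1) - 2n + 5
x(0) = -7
First-order linear with linear forcing.
Homogeneous solution: x_h(n) = A·(-6)^n.
Try particular x_p(n) = pn + q. Substituting:
  pn + q = -6(p(n-1) + q) - 2n + 5.
Matching the n-coefficient: p = -6p - 2 ⇒ p = - \frac{2}{7}.
Matching constants: q = 6p - 6q + 5 ⇒ q = \frac{23}{49}.
General: x(n) = A·(-6)^n - \frac{2 n}{7} + \frac{23}{49}.
Apply x(0) = -7: A + \frac{23}{49} = -7 ⇒ A = - \frac{366}{49}.
So x(n) = - \frac{366 \left(-6\right)^{n}}{49} - \frac{2 n}{7} + \frac{23}{49}.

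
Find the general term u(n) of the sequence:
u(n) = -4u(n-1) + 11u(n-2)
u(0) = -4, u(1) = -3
Characteristic equation: x² + 4x - 11 = 0.
Discriminant Δ = (-4)² + 4·(11) = 60.
Roots r₁,₂ = (-4 ± √60)/2, so r₁ = -2 + \sqrt{15}, r₂ = - \sqrt{15} - 2.
General solution: u(n) = A·r₁^n + B·r₂^n.
From the initial conditions, A + B = -4 and r₁A + r₂B = -3.
Since r₁ - r₂ = √60: A = (-3 - (-4)r₂)/√60 = -2 - \frac{11 \sqrt{15}}{30}, and B = -4 - A = -2 + \frac{11 \sqrt{15}}{30}.
So u(n) = \left(-2 - \frac{11 \sqrt{15}}{30}\right)\left(-2 + \sqrt{15}\right)^n + \left(-2 + \frac{11 \sqrt{15}}{30}\right)\left(- \sqrt{15} - 2\right)^n.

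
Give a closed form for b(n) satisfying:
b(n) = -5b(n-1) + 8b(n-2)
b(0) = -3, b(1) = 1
Characteristic equation: x² + 5x - 8 = 0.
Discriminant Δ = (-5)² + 4·(8) = 57.
Roots r₁,₂ = (-5 ± √57)/2, so r₁ = - \frac{5}{2} + \frac{\sqrt{57}}{2}, r₂ = - \frac{\sqrt{57}}{2} - \frac{5}{2}.
General solution: b(n) = A·r₁^n + B·r₂^n.
From the initial conditions, A + B = -3 and r₁A + r₂B = 1.
Since r₁ - r₂ = √57: A = (1 - (-3)r₂)/√57 = - \frac{3}{2} - \frac{13 \sqrt{57}}{114}, and B = -3 - A = - \frac{3}{2} + \frac{13 \sqrt{57}}{114}.
So b(n) = \left(- \frac{3}{2} - \frac{13 \sqrt{57}}{114}\right)\left(- \frac{5}{2} + \frac{\sqrt{57}}{2}\right)^n + \left(- \frac{3}{2} + \frac{13 \sqrt{57}}{114}\right)\left(- \frac{\sqrt{57}}{2} - \frac{5}{2}\right)^n.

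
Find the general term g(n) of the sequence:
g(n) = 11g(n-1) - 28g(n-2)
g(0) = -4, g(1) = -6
Characteristic equation: x² - 11x + 28 = 0, which factors as (x - (4))(x - (7)) = 0.
Roots r₁ = 4, r₂ = 7 (distinct).
General solution: g(n) = A·(4)^n + B·(7)^n.
From g(0) = -4: A + B = -4.
From g(1) = -6: 4A + 7B = -6.
Solving: A = - \frac{22}{3}, B = \frac{10}{3}.
So g(n) = - \frac{22 \cdot 4^{n}}{3} + \frac{10 \cdot 7^{n}}{3}.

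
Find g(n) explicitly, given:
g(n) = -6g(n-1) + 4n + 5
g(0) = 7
First-order linear with linear forcing.
Homogeneous solution: g_h(n) = A·(-6)^n.
Try particular g_p(n) = pn + q. Substituting:
  pn + q = -6(p(n-1) + q) + 4n + 5.
Matching the n-coefficient: p = -6p + 4 ⇒ p = \frac{4}{7}.
Matching constants: q = 6p - 6q + 5 ⇒ q = \frac{59}{49}.
General: g(n) = A·(-6)^n + \frac{4 n}{7} + \frac{59}{49}.
Apply g(0) = 7: A + \frac{59}{49} = 7 ⇒ A = \frac{284}{49}.
So g(n) = \frac{284 \left(-6\right)^{n}}{49} + \frac{4 n}{7} + \frac{59}{49}.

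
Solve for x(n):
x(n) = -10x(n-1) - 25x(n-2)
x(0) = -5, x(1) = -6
Characteristic equation: x² + 10x + 25 = 0, which is (x - (-5))².
Repeated root r = -5.
General solution: x(n) = (A + Bn)·(-5)^n.
From x(0) = -5: A = -5.
From x(1) = -6: (A + B)·(-5) = -6 ⇒ B = \frac{31}{5}.
So x(n) = \left(\frac{31 n}{5} - 5\right) \cdot (-5)^n.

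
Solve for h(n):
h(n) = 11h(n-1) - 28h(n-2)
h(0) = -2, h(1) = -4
Characteristic equation: x² - 11x + 28 = 0, which factors as (x - (7))(x - (4)) = 0.
Roots r₁ = 7, r₂ = 4 (distinct).
General solution: h(n) = A·(7)^n + B·(4)^n.
From h(0) = -2: A + B = -2.
From h(1) = -4: 7A + 4B = -4.
Solving: A = \frac{4}{3}, B = - \frac{10}{3}.
So h(n) = - \frac{10 \cdot 4^{n}}{3} + \frac{4 \cdot 7^{n}}{3}.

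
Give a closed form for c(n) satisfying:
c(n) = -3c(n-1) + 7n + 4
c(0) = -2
First-order linear with linear forcing.
Homogeneous solution: c_h(n) = A·(-3)^n.
Try particular c_p(n) = pn + q. Substituting:
  pn + q = -3(p(n-1) + q) + 7n + 4.
Matching the n-coefficient: p = -3p + 7 ⇒ p = \frac{7}{4}.
Matching constants: q = 3p - 3q + 4 ⇒ q = \frac{37}{16}.
General: c(n) = A·(-3)^n + \frac{7 n}{4} + \frac{37}{16}.
Apply c(0) = -2: A + \frac{37}{16} = -2 ⇒ A = - \frac{69}{16}.
So c(n) = - \frac{69 \left(-3\right)^{n}}{16} + \frac{7 n}{4} + \frac{37}{16}.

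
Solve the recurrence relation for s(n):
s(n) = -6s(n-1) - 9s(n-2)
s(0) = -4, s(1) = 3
Characteristic equation: x² + 6x + 9 = 0, which is (x - (-3))².
Repeated root r = -3.
General solution: s(n) = (A + Bn)·(-3)^n.
From s(0) = -4: A = -4.
From s(1) = 3: (A + B)·(-3) = 3 ⇒ B = 3.
So s(n) = \left(3 n - 4\right) \cdot (-3)^n.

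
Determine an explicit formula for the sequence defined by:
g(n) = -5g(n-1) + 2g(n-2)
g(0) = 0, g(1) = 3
Characteristic equation: x² + 5x - 2 = 0.
Discriminant Δ = (-5)² + 4·(2) = 33.
Roots r₁,₂ = (-5 ± √33)/2, so r₁ = - \frac{5}{2} + \frac{\sqrt{33}}{2}, r₂ = - \frac{\sqrt{33}}{2} - \frac{5}{2}.
General solution: g(n) = A·r₁^n + B·r₂^n.
From the initial conditions, A + B = 0 and r₁A + r₂B = 3.
Since r₁ - r₂ = √33: A = (3 - (0)r₂)/√33 = \frac{\sqrt{33}}{11}, and B = 0 - A = - \frac{\sqrt{33}}{11}.
So g(n) = \left(\frac{\sqrt{33}}{11}\right)\left(- \frac{5}{2} + \frac{\sqrt{33}}{2}\right)^n + \left(- \frac{\sqrt{33}}{11}\right)\left(- \frac{\sqrt{33}}{2} - \frac{5}{2}\right)^n.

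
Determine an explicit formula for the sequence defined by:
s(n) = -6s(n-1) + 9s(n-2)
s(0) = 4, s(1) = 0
Characteristic equation: x² + 6x - 9 = 0.
Discriminant Δ = (-6)² + 4·(9) = 72.
Roots r₁,₂ = (-6 ± √72)/2, so r₁ = -3 + 3 \sqrt{2}, r₂ = - 3 \sqrt{2} - 3.
General solution: s(n) = A·r₁^n + B·r₂^n.
From the initial conditions, A + B = 4 and r₁A + r₂B = 0.
Since r₁ - r₂ = √72: A = (0 - (4)r₂)/√72 = \sqrt{2} + 2, and B = 4 - A = 2 - \sqrt{2}.
So s(n) = \left(\sqrt{2} + 2\right)\left(-3 + 3 \sqrt{2}\right)^n + \left(2 - \sqrt{2}\right)\left(- 3 \sqrt{2} - 3\right)^n.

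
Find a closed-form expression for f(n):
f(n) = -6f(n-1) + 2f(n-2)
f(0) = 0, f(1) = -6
Characteristic equation: x² + 6x - 2 = 0.
Discriminant Δ = (-6)² + 4·(2) = 44.
Roots r₁,₂ = (-6 ± √44)/2, so r₁ = -3 + \sqrt{11}, r₂ = - \sqrt{11} - 3.
General solution: f(n) = A·r₁^n + B·r₂^n.
From the initial conditions, A + B = 0 and r₁A + r₂B = -6.
Since r₁ - r₂ = √44: A = (-6 - (0)r₂)/√44 = - \frac{3 \sqrt{11}}{11}, and B = 0 - A = \frac{3 \sqrt{11}}{11}.
So f(n) = \left(- \frac{3 \sqrt{11}}{11}\right)\left(-3 + \sqrt{11}\right)^n + \left(\frac{3 \sqrt{11}}{11}\right)\left(- \sqrt{11} - 3\right)^n.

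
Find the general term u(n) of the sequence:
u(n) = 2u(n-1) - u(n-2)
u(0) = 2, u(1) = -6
Characteristic equation: x² - 2x + 1 = 0, which is (x - (1))².
Repeated root r = 1.
General solution: u(n) = (A + Bn)·(1)^n.
From u(0) = 2: A = 2.
From u(1) = -6: (A + B)·(1) = -6 ⇒ B = -8.
So u(n) = \left(2 - 8 n\right) \cdot (1)^n.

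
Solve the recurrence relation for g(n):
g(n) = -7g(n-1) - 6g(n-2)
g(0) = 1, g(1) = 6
Characteristic equation: x² + 7x + 6 = 0, which factors as (x - (-1))(x - (-6)) = 0.
Roots r₁ = -1, r₂ = -6 (distinct).
General solution: g(n) = A·(-1)^n + B·(-6)^n.
From g(0) = 1: A + B = 1.
From g(1) = 6: -A - 6B = 6.
Solving: A = \frac{12}{5}, B = - \frac{7}{5}.
So g(n) = \frac{12 \left(-1\right)^{n}}{5} - \frac{7 \left(-6\right)^{n}}{5}.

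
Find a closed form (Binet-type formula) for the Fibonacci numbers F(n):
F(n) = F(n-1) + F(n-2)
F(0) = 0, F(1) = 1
This is the Fibonacci sequence.
Characteristic equation: x² - x - 1 = 0; roots r₁ = \frac{1}{2} + \frac{\sqrt{5}}{2}, r₂ = \frac{1}{2} - \frac{\sqrt{5}}{2}.
General: F(n) = A·r₁^n + B·r₂^n. Solving with F(0)=0, F(1)=1 gives A = \frac{\sqrt{5}}{5}, B = - \frac{\sqrt{5}}{5}.
So F(n) = \frac{2^{- n} \sqrt{5} \left(- \left(1 - \sqrt{5}\right)^{n} + \left(1 + \sqrt{5}\right)^{n}\right)}{5}.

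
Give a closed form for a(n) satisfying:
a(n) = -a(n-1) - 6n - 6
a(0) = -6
First-order linear with linear forcing.
Homogeneous solution: a_h(n) = A·(-1)^n.
Try particular a_p(n) = pn + q. Substituting:
  pn + q = -(p(n-1) + q) - 6n - 6.
Matching the n-coefficient: p = -p - 6 ⇒ p = -3.
Matching constants: q = p - q - 6 ⇒ q = - \frac{9}{2}.
General: a(n) = A·(-1)^n - 3 n - \frac{9}{2}.
Apply a(0) = -6: A - \frac{9}{2} = -6 ⇒ A = - \frac{3}{2}.
So a(n) = - \frac{3 \left(-1\right)^{n}}{2} - 3 n - \frac{9}{2}.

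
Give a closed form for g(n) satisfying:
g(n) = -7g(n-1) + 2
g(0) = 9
First-order linear non-homogeneous.
Homogeneous solution: g_h(n) = A·(-7)^n.
Try constant particular solution g_p = K: K = -7K + 2 ⇒ K = \frac{1}{4}.
General: g(n) = A·(-7)^n + \frac{1}{4}.
Apply g(0) = 9: A + \frac{1}{4} = 9 ⇒ A = \frac{35}{4}.
So g(n) = \frac{35 \left(-7\right)^{n}}{4} + \frac{1}{4}.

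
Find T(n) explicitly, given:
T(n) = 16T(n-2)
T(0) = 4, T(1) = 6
Characteristic equation: x² - 16 = 0, which factors as (x - (-4))(x - (4)) = 0.
Roots r₁ = -4, r₂ = 4 (distinct).
General solution: T(n) = A·(-4)^n + B·(4)^n.
From T(0) = 4: A + B = 4.
From T(1) = 6: -4A + 4B = 6.
Solving: A = \frac{5}{4}, B = \frac{11}{4}.
So T(n) = \frac{5 \left(-4\right)^{n}}{4} + \frac{11 \cdot 4^{n}}{4}.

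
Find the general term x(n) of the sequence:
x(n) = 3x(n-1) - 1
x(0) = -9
First-order linear non-homogeneous.
Homogeneous solution: x_h(n) = A·(3)^n.
Try constant particular solution x_p = K: K = 3K - 1 ⇒ K = \frac{1}{2}.
General: x(n) = A·(3)^n + \frac{1}{2}.
Apply x(0) = -9: A + \frac{1}{2} = -9 ⇒ A = - \frac{19}{2}.
So x(n) = \frac{1}{2} - \frac{19 \cdot 3^{n}}{2}.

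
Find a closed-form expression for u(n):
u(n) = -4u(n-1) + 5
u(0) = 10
First-order linear non-homogeneous.
Homogeneous solution: u_h(n) = A·(-4)^n.
Try constant particular solution u_p = K: K = -4K + 5 ⇒ K = 1.
General: u(n) = A·(-4)^n + 1.
Apply u(0) = 10: A + 1 = 10 ⇒ A = 9.
So u(n) = 9 \left(-4\right)^{n} + 1.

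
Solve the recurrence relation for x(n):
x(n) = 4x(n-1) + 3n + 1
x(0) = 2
First-order linear with linear forcing.
Homogeneous solution: x_h(n) = A·(4)^n.
Try particular x_p(n) = pn + q. Substituting:
  pn + q = 4(p(n-1) + q) + 3n + 1.
Matching the n-coefficient: p = 4p + 3 ⇒ p = -1.
Matching constants: q = -4p + 4q + 1 ⇒ q = - \frac{5}{3}.
General: x(n) = A·(4)^n - n - \frac{5}{3}.
Apply x(0) = 2: A - \frac{5}{3} = 2 ⇒ A = \frac{11}{3}.
So x(n) = \frac{11 \cdot 4^{n}}{3} - n - \frac{5}{3}.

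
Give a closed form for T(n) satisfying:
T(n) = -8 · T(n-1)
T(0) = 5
Pure geometric recurrence with ratio -8.
By induction T(n) = T(0) · (-8)^n = 5 \left(-8\right)^{n}.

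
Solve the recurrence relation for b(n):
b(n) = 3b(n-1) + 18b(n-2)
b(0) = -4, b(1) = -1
Characteristic equation: x² - 3x - 18 = 0, which factors as (x - (-3))(x - (6)) = 0.
Roots r₁ = -3, r₂ = 6 (distinct).
General solution: b(n) = A·(-3)^n + B·(6)^n.
From b(0) = -4: A + B = -4.
From b(1) = -1: -3A + 6B = -1.
Solving: A = - \frac{23}{9}, B = - \frac{13}{9}.
So b(n) = - \frac{23 \left(-3\right)^{n}}{9} - \frac{13 \cdot 6^{n}}{9}.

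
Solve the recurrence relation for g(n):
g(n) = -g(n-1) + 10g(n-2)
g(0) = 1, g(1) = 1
Characteristic equation: x² + x - 10 = 0.
Discriminant Δ = (-1)² + 4·(10) = 41.
Roots r₁,₂ = (-1 ± √41)/2, so r₁ = - \frac{1}{2} + \frac{\sqrt{41}}{2}, r₂ = - \frac{\sqrt{41}}{2} - \frac{1}{2}.
General solution: g(n) = A·r₁^n + B·r₂^n.
From the initial conditions, A + B = 1 and r₁A + r₂B = 1.
Since r₁ - r₂ = √41: A = (1 - (1)r₂)/√41 = \frac{3 \sqrt{41}}{82} + \frac{1}{2}, and B = 1 - A = \frac{1}{2} - \frac{3 \sqrt{41}}{82}.
So g(n) = \left(\frac{3 \sqrt{41}}{82} + \frac{1}{2}\right)\left(- \frac{1}{2} + \frac{\sqrt{41}}{2}\right)^n + \left(\frac{1}{2} - \frac{3 \sqrt{41}}{82}\right)\left(- \frac{\sqrt{41}}{2} - \frac{1}{2}\right)^n.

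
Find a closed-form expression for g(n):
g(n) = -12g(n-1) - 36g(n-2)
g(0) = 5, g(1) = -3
Characteristic equation: x² + 12x + 36 = 0, which is (x - (-6))².
Repeated root r = -6.
General solution: g(n) = (A + Bn)·(-6)^n.
From g(0) = 5: A = 5.
From g(1) = -3: (A + B)·(-6) = -3 ⇒ B = - \frac{9}{2}.
So g(n) = \left(5 - \frac{9 n}{2}\right) \cdot (-6)^n.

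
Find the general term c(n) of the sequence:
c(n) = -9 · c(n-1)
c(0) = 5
Pure geometric recurrence with ratio -9.
By induction c(n) = c(0) · (-9)^n = 5 \left(-9\right)^{n}.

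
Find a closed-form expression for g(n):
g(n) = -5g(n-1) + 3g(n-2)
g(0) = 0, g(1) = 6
Characteristic equation: x² + 5x - 3 = 0.
Discriminant Δ = (-5)² + 4·(3) = 37.
Roots r₁,₂ = (-5 ± √37)/2, so r₁ = - \frac{5}{2} + \frac{\sqrt{37}}{2}, r₂ = - \frac{\sqrt{37}}{2} - \frac{5}{2}.
General solution: g(n) = A·r₁^n + B·r₂^n.
From the initial conditions, A + B = 0 and r₁A + r₂B = 6.
Since r₁ - r₂ = √37: A = (6 - (0)r₂)/√37 = \frac{6 \sqrt{37}}{37}, and B = 0 - A = - \frac{6 \sqrt{37}}{37}.
So g(n) = \left(\frac{6 \sqrt{37}}{37}\right)\left(- \frac{5}{2} + \frac{\sqrt{37}}{2}\right)^n + \left(- \frac{6 \sqrt{37}}{37}\right)\left(- \frac{\sqrt{37}}{2} - \frac{5}{2}\right)^n.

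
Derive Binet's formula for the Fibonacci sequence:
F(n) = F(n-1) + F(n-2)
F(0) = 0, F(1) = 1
This is the Fibonacci sequence.
Characteristic equation: x² - x - 1 = 0; roots r₁ = \frac{1}{2} + \frac{\sqrt{5}}{2}, r₂ = \frac{1}{2} - \frac{\sqrt{5}}{2}.
General: F(n) = A·r₁^n + B·r₂^n. Solving with F(0)=0, F(1)=1 gives A = \frac{\sqrt{5}}{5}, B = - \frac{\sqrt{5}}{5}.
So F(n) = \frac{2^{- n} \sqrt{5} \left(- \left(1 - \sqrt{5}\right)^{n} + \left(1 + \sqrt{5}\right)^{n}\right)}{5}.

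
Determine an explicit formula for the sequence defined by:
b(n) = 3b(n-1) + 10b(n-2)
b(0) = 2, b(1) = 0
Characteristic equation: x² - 3x - 10 = 0, which factors as (x - (-2))(x - (5)) = 0.
Roots r₁ = -2, r₂ = 5 (distinct).
General solution: b(n) = A·(-2)^n + B·(5)^n.
From b(0) = 2: A + B = 2.
From b(1) = 0: -2A + 5B = 0.
Solving: A = \frac{10}{7}, B = \frac{4}{7}.
So b(n) = \frac{10 \left(-2\right)^{n}}{7} + \frac{4 \cdot 5^{n}}{7}.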